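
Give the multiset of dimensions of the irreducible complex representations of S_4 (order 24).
Dimensions: 1, 1, 2, 3, 3

Argument: There are 5 irreducibles (= number of conjugacy classes). Their dimensions d_i satisfy sum d_i^2 = |G| = 24: 1 + 1 + 4 + 9 + 9 = 24.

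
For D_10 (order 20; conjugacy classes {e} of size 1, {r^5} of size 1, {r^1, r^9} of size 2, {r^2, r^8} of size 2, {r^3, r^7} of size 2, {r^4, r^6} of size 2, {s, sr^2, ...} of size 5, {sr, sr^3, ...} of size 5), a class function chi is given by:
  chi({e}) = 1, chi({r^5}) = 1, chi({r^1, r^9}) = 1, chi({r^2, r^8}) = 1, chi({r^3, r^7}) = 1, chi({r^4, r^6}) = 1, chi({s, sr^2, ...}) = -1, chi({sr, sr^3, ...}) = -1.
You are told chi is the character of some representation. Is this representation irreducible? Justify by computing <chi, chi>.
Irreducible: <chi, chi> = 1.

Solution. <chi, chi> = (1/|G|) sum_C |C| * |chi(C)|^2 = (1/20)[1*|1|^2 + 1*|1|^2 + 2*|1|^2 + 2*|1|^2 + 2*|1|^2 + 2*|1|^2 + 5*|-1|^2 + 5*|-1|^2]
  = (1/20)[(1) + (1) + (2) + (2) + (2) + (2) + (5) + (5)] = 20/20 = 1.
A character is irreducible iff <chi, chi> = 1, so this representation is irreducible.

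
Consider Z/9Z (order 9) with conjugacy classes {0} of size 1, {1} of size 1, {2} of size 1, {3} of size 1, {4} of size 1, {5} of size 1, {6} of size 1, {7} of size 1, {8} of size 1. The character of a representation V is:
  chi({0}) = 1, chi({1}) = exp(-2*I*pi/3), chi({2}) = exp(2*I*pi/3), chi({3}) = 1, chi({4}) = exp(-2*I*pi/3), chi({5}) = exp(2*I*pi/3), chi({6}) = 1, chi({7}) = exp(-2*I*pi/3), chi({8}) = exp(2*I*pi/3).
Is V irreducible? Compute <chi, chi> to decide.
Irreducible: <chi, chi> = 1.

Argument: <chi, chi> = (1/|G|) sum_C |C| * |chi(C)|^2 = (1/9)[1*|1|^2 + 1*|exp(-2*I*pi/3)|^2 + 1*|exp(2*I*pi/3)|^2 + 1*|1|^2 + 1*|exp(-2*I*pi/3)|^2 + 1*|exp(2*I*pi/3)|^2 + 1*|1|^2 + 1*|exp(-2*I*pi/3)|^2 + 1*|exp(2*I*pi/3)|^2]
  = (1/9)[(1) + (1) + (1) + (1) + (1) + (1) + (1) + (1) + (1)] = 9/9 = 1.
(Exp terms are combined using exp(i*s)*conj(exp(i*t)) = exp(i*(s-t)), and sums of them are collapsed using the identity that for every m > 1 the m distinct m-th roots of unity sum to 0, e.g. 1 + exp(2*I*pi/3) + exp(-2*I*pi/3) = 0.)
A character is irreducible iff <chi, chi> = 1, so this representation is irreducible.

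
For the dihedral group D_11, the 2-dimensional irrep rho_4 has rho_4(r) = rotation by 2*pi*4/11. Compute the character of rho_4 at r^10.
chi_{rho_4}(r^10) = 2*cos(2*pi*4*10/11) = -2*cos(3*pi/11)

Explanation: rho_4(r^10) is rotation by angle 2*pi*4*10/11, whose trace is 2*cos(2*pi*4*10/11) = -2*cos(3*pi/11).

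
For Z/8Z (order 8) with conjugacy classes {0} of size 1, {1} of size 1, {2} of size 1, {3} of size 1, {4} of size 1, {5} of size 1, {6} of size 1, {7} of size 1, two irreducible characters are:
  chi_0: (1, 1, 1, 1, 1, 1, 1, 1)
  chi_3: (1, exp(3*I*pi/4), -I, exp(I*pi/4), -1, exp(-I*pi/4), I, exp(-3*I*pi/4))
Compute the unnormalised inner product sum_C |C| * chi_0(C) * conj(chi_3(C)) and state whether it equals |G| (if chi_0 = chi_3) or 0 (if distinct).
Sum = 0; so <chi_0, chi_3> = 0 (distinct irreducibles are orthogonal).

Derivation: Compute term by term over conjugacy classes (|C| * chi_0(C) * conj(chi_3(C))):
  1*(1)*conj(1) + 1*(1)*conj(exp(3*I*pi/4)) + 1*(1)*conj(-I) + 1*(1)*conj(exp(I*pi/4)) + 1*(1)*conj(-1) + 1*(1)*conj(exp(-I*pi/4)) + 1*(1)*conj(I) + 1*(1)*conj(exp(-3*I*pi/4))
  = (1) + (exp(-3*I*pi/4)) + (I) + (exp(-I*pi/4)) + (-1) + (exp(I*pi/4)) + (-I) + (exp(3*I*pi/4))
  = 0.
(Exp terms are combined using exp(i*s)*conj(exp(i*t)) = exp(i*(s-t)), and sums of them are collapsed using the identity that for every m > 1 the m distinct m-th roots of unity sum to 0, e.g. 1 + exp(2*I*pi/3) + exp(-2*I*pi/3) = 0.)
Dividing by |G| = 8 gives 0/8 = 0, matching the row-orthogonality relation <chi_0, chi_3> = [chi_0 = chi_3].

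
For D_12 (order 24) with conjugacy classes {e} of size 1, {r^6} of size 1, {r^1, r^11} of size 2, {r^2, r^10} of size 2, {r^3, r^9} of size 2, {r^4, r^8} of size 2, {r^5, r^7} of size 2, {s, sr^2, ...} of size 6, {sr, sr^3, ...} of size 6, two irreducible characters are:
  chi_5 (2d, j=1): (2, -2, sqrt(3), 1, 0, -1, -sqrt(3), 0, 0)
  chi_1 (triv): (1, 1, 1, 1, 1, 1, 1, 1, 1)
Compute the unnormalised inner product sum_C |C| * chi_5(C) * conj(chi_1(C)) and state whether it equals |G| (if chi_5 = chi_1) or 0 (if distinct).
Sum = 0; so <chi_5, chi_1> = 0 (distinct irreducibles are orthogonal).

Derivation: Compute term by term over conjugacy classes (|C| * chi_5(C) * conj(chi_1(C))):
  1*(2)*conj(1) + 1*(-2)*conj(1) + 2*(sqrt(3))*conj(1) + 2*(1)*conj(1) + 2*(0)*conj(1) + 2*(-1)*conj(1) + 2*(-sqrt(3))*conj(1) + 6*(0)*conj(1) + 6*(0)*conj(1)
  = (2) + (-2) + (2*sqrt(3)) + (2) + (0) + (-2) + (-2*sqrt(3)) + (0) + (0)
  = 0.
Dividing by |G| = 24 gives 0/24 = 0, matching the row-orthogonality relation <chi_5, chi_1> = [chi_5 = chi_1].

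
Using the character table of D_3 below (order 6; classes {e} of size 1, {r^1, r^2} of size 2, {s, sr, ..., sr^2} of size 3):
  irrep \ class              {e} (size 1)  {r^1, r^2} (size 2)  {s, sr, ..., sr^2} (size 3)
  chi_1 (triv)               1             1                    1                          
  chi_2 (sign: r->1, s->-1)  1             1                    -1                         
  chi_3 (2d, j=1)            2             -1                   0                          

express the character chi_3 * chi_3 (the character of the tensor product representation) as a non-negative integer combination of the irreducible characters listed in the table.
chi_3 tensor chi_3 = chi_1 + chi_2 + chi_3 (all other irreducibles have multiplicity 0).

Justification: The character of a tensor product is the pointwise product (chi_3 * chi_3)(C) = chi_3(C) * chi_3(C):
  {e}: (2)*(2), {r^1, r^2}: (-1)*(-1), {s, sr, ..., sr^2}: (0)*(0)
so (chi_3 * chi_3) takes values
  {e} -> 4, {r^1, r^2} -> 1, {s, sr, ..., sr^2} -> 0.
Now take the inner product of this character with each irreducible chi from the table, <chi_3*chi_3, chi> = (1/6) sum_C |C| (chi_3*chi_3)(C) conj(chi(C)):
  <chi_3*chi_3, chi_1> = (1/6)[1*(4)*conj(1) + 2*(1)*conj(1) + 3*(0)*conj(1)]
      = (1/6)[(4) + (2) + (0)] = 6/6 = 1
  <chi_3*chi_3, chi_2> = (1/6)[1*(4)*conj(1) + 2*(1)*conj(1) + 3*(0)*conj(-1)]
      = (1/6)[(4) + (2) + (0)] = 6/6 = 1
  <chi_3*chi_3, chi_3> = (1/6)[1*(4)*conj(2) + 2*(1)*conj(-1) + 3*(0)*conj(0)]
      = (1/6)[(8) + (-2) + (0)] = 6/6 = 1
Hence the multiplicities are chi_1: 1, chi_2: 1, chi_3: 1. Dimension check: dim(chi_3)*dim(chi_3) = 2*2 = 4 and sum (mult * dim) = 1*1 + 1*1 + 1*2 = 4.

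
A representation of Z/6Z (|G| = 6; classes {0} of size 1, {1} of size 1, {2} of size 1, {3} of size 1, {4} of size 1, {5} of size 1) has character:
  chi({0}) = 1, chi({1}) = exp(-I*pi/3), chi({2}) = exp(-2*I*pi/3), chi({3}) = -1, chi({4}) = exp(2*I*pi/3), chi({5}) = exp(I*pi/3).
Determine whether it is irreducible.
Irreducible: <chi, chi> = 1.

Why: <chi, chi> = (1/|G|) sum_C |C| * |chi(C)|^2 = (1/6)[1*|1|^2 + 1*|exp(-I*pi/3)|^2 + 1*|exp(-2*I*pi/3)|^2 + 1*|-1|^2 + 1*|exp(2*I*pi/3)|^2 + 1*|exp(I*pi/3)|^2]
  = (1/6)[(1) + (1) + (1) + (1) + (1) + (1)] = 6/6 = 1.
(Exp terms are combined using exp(i*s)*conj(exp(i*t)) = exp(i*(s-t)), and sums of them are collapsed using the identity that for every m > 1 the m distinct m-th roots of unity sum to 0, e.g. 1 + exp(2*I*pi/3) + exp(-2*I*pi/3) = 0.)
A character is irreducible iff <chi, chi> = 1, so this representation is irreducible.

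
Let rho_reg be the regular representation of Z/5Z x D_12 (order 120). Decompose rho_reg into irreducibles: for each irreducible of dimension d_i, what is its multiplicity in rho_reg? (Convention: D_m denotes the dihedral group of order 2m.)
Each irreducible V_i of dimension d_i appears with multiplicity d_i, i.e. rho_reg = (direct sum over all irreducibles V_i) d_i V_i. The irreducible dimensions for Z/5Z x D_12 are 1, 1, 1, 1, 1, 1, 1, 1, 1, 1, 1, 1, 1, 1, 1, 1, 1, 1, 1, 1, 2, 2, 2, 2, 2, 2, 2, 2, 2, 2, 2, 2, 2, 2, 2, 2, 2, 2, 2, 2, 2, 2, 2, 2, 2: 20 irreducibles of dimension 1, each with multiplicity 1; 25 irreducibles of dimension 2, each with multiplicity 2. Total dimension 20*1*1 + 25*2*2 = 120 = |G|.

Working: General theorem: in the regular representation of a finite group G, each irreducible appears with multiplicity equal to its dimension. Check: dim(rho_reg) = sum d_i^2 = 1 + 1 + 1 + 1 + 1 + 1 + 1 + 1 + 1 + 1 + 1 + 1 + 1 + 1 + 1 + 1 + 1 + 1 + 1 + 1 + 4 + 4 + 4 + 4 + 4 + 4 + 4 + 4 + 4 + 4 + 4 + 4 + 4 + 4 + 4 + 4 + 4 + 4 + 4 + 4 + 4 + 4 + 4 + 4 + 4 = 120 = |G|.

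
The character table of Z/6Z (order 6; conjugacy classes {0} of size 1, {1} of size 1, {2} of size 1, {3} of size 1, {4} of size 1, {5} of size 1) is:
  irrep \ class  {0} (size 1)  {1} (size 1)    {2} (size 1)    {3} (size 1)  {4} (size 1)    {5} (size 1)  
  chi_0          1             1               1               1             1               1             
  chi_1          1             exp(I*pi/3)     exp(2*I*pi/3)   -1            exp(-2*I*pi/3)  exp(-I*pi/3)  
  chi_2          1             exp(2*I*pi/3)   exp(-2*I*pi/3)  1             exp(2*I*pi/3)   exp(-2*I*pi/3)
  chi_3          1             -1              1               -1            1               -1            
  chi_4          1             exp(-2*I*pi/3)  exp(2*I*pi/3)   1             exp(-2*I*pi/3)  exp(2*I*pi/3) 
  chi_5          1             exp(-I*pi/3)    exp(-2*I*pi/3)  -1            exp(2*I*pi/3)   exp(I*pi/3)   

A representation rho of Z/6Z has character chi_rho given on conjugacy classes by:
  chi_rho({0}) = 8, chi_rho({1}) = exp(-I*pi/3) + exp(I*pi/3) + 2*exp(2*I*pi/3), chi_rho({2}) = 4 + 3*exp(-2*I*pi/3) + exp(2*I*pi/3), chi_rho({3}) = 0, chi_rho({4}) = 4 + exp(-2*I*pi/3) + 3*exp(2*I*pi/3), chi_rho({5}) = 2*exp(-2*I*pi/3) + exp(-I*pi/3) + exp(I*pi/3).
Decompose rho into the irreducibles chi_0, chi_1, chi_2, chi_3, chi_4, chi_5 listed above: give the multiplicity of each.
Multiplicities: chi_0: 2, chi_1: 1, chi_2: 2, chi_3: 2, chi_4: 0, chi_5: 1.

Argument: Use <chi_rho, chi> = (1/|G|) sum_C |C| * chi_rho(C) * conj(chi(C)) with |G| = 6 for each irreducible chi in the table:
  <chi_rho, chi_0> = (1/6)[1*(8)*conj(1) + 1*(exp(-I*pi/3) + exp(I*pi/3) + 2*exp(2*I*pi/3))*conj(1) + 1*(4 + 3*exp(-2*I*pi/3) + exp(2*I*pi/3))*conj(1) + 1*(0)*conj(1) + 1*(4 + exp(-2*I*pi/3) + 3*exp(2*I*pi/3))*conj(1) + 1*(2*exp(-2*I*pi/3) + exp(-I*pi/3) + exp(I*pi/3))*conj(1)]
      = (1/6)[(8) + (exp(-I*pi/3) + exp(I*pi/3) + 2*exp(2*I*pi/3)) + (4 + 3*exp(-2*I*pi/3) + exp(2*I*pi/3)) + (0) + (4 + exp(-2*I*pi/3) + 3*exp(2*I*pi/3)) + (2*exp(-2*I*pi/3) + exp(-I*pi/3) + exp(I*pi/3))] = 12/6 = 2
  <chi_rho, chi_1> = (1/6)[1*(8)*conj(1) + 1*(exp(-I*pi/3) + exp(I*pi/3) + 2*exp(2*I*pi/3))*conj(exp(I*pi/3)) + 1*(4 + 3*exp(-2*I*pi/3) + exp(2*I*pi/3))*conj(exp(2*I*pi/3)) + 1*(0)*conj(-1) + 1*(4 + exp(-2*I*pi/3) + 3*exp(2*I*pi/3))*conj(exp(-2*I*pi/3)) + 1*(2*exp(-2*I*pi/3) + exp(-I*pi/3) + exp(I*pi/3))*conj(exp(-I*pi/3))]
      = (1/6)[(8) + (1 + exp(-2*I*pi/3) + 2*exp(I*pi/3)) + (1 + 4*exp(-2*I*pi/3) + 3*exp(2*I*pi/3)) + (0) + (1 + 3*exp(-2*I*pi/3) + 4*exp(2*I*pi/3)) + (1 + 2*exp(-I*pi/3) + exp(2*I*pi/3))] = 6/6 = 1
  <chi_rho, chi_2> = (1/6)[1*(8)*conj(1) + 1*(exp(-I*pi/3) + exp(I*pi/3) + 2*exp(2*I*pi/3))*conj(exp(2*I*pi/3)) + 1*(4 + 3*exp(-2*I*pi/3) + exp(2*I*pi/3))*conj(exp(-2*I*pi/3)) + 1*(0)*conj(1) + 1*(4 + exp(-2*I*pi/3) + 3*exp(2*I*pi/3))*conj(exp(2*I*pi/3)) + 1*(2*exp(-2*I*pi/3) + exp(-I*pi/3) + exp(I*pi/3))*conj(exp(-2*I*pi/3))]
      = (1/6)[(8) + (1 + exp(-I*pi/3)) + (3 + exp(-2*I*pi/3) + 4*exp(2*I*pi/3)) + (0) + (3 + 4*exp(-2*I*pi/3) + exp(2*I*pi/3)) + (1 + exp(I*pi/3))] = 12/6 = 2
  <chi_rho, chi_3> = (1/6)[1*(8)*conj(1) + 1*(exp(-I*pi/3) + exp(I*pi/3) + 2*exp(2*I*pi/3))*conj(-1) + 1*(4 + 3*exp(-2*I*pi/3) + exp(2*I*pi/3))*conj(1) + 1*(0)*conj(-1) + 1*(4 + exp(-2*I*pi/3) + 3*exp(2*I*pi/3))*conj(1) + 1*(2*exp(-2*I*pi/3) + exp(-I*pi/3) + exp(I*pi/3))*conj(-1)]
      = (1/6)[(8) + (-2*exp(2*I*pi/3) - exp(I*pi/3) - exp(-I*pi/3)) + (4 + 3*exp(-2*I*pi/3) + exp(2*I*pi/3)) + (0) + (4 + exp(-2*I*pi/3) + 3*exp(2*I*pi/3)) + (-exp(I*pi/3) - exp(-I*pi/3) - 2*exp(-2*I*pi/3))] = 12/6 = 2
  <chi_rho, chi_4> = (1/6)[1*(8)*conj(1) + 1*(exp(-I*pi/3) + exp(I*pi/3) + 2*exp(2*I*pi/3))*conj(exp(-2*I*pi/3)) + 1*(4 + 3*exp(-2*I*pi/3) + exp(2*I*pi/3))*conj(exp(2*I*pi/3)) + 1*(0)*conj(1) + 1*(4 + exp(-2*I*pi/3) + 3*exp(2*I*pi/3))*conj(exp(-2*I*pi/3)) + 1*(2*exp(-2*I*pi/3) + exp(-I*pi/3) + exp(I*pi/3))*conj(exp(2*I*pi/3))]
      = (1/6)[(8) + (-1 + 2*exp(-2*I*pi/3) + exp(I*pi/3)) + (1 + 4*exp(-2*I*pi/3) + 3*exp(2*I*pi/3)) + (0) + (1 + 3*exp(-2*I*pi/3) + 4*exp(2*I*pi/3)) + (-1 + exp(-I*pi/3) + 2*exp(2*I*pi/3))] = 0/6 = 0
  <chi_rho, chi_5> = (1/6)[1*(8)*conj(1) + 1*(exp(-I*pi/3) + exp(I*pi/3) + 2*exp(2*I*pi/3))*conj(exp(-I*pi/3)) + 1*(4 + 3*exp(-2*I*pi/3) + exp(2*I*pi/3))*conj(exp(-2*I*pi/3)) + 1*(0)*conj(-1) + 1*(4 + exp(-2*I*pi/3) + 3*exp(2*I*pi/3))*conj(exp(2*I*pi/3)) + 1*(2*exp(-2*I*pi/3) + exp(-I*pi/3) + exp(I*pi/3))*conj(exp(I*pi/3))]
      = (1/6)[(8) + (-1 + exp(2*I*pi/3)) + (3 + exp(-2*I*pi/3) + 4*exp(2*I*pi/3)) + (0) + (3 + 4*exp(-2*I*pi/3) + exp(2*I*pi/3)) + (-1 + exp(-2*I*pi/3))] = 6/6 = 1
(Exp terms are combined using exp(i*s)*conj(exp(i*t)) = exp(i*(s-t)), and sums of them are collapsed using the identity that for every m > 1 the m distinct m-th roots of unity sum to 0, e.g. 1 + exp(2*I*pi/3) + exp(-2*I*pi/3) = 0.)
Dimension check: dim(rho) = sum (mult * dim) = 2*1 + 1*1 + 2*1 + 2*1 + 0*1 + 1*1 = 8 = chi_rho(e) = 8.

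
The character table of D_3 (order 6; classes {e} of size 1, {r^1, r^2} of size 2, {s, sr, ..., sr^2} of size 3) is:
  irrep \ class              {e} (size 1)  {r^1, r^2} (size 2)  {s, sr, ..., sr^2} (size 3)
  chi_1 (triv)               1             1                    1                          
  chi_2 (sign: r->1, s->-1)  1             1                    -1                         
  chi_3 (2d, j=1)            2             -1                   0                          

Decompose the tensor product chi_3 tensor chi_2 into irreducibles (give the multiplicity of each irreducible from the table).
chi_3 tensor chi_2 = chi_3 (all other irreducibles have multiplicity 0).

Details: The character of a tensor product is the pointwise product (chi_3 * chi_2)(C) = chi_3(C) * chi_2(C):
  {e}: (2)*(1), {r^1, r^2}: (-1)*(1), {s, sr, ..., sr^2}: (0)*(-1)
so (chi_3 * chi_2) takes values
  {e} -> 2, {r^1, r^2} -> -1, {s, sr, ..., sr^2} -> 0.
Now take the inner product of this character with each irreducible chi from the table, <chi_3*chi_2, chi> = (1/6) sum_C |C| (chi_3*chi_2)(C) conj(chi(C)):
  <chi_3*chi_2, chi_1> = (1/6)[1*(2)*conj(1) + 2*(-1)*conj(1) + 3*(0)*conj(1)]
      = (1/6)[(2) + (-2) + (0)] = 0/6 = 0
  <chi_3*chi_2, chi_2> = (1/6)[1*(2)*conj(1) + 2*(-1)*conj(1) + 3*(0)*conj(-1)]
      = (1/6)[(2) + (-2) + (0)] = 0/6 = 0
  <chi_3*chi_2, chi_3> = (1/6)[1*(2)*conj(2) + 2*(-1)*conj(-1) + 3*(0)*conj(0)]
      = (1/6)[(4) + (2) + (0)] = 6/6 = 1
Hence the multiplicities are chi_3: 1. Dimension check: dim(chi_3)*dim(chi_2) = 2*1 = 2 and sum (mult * dim) = 1*2 = 2.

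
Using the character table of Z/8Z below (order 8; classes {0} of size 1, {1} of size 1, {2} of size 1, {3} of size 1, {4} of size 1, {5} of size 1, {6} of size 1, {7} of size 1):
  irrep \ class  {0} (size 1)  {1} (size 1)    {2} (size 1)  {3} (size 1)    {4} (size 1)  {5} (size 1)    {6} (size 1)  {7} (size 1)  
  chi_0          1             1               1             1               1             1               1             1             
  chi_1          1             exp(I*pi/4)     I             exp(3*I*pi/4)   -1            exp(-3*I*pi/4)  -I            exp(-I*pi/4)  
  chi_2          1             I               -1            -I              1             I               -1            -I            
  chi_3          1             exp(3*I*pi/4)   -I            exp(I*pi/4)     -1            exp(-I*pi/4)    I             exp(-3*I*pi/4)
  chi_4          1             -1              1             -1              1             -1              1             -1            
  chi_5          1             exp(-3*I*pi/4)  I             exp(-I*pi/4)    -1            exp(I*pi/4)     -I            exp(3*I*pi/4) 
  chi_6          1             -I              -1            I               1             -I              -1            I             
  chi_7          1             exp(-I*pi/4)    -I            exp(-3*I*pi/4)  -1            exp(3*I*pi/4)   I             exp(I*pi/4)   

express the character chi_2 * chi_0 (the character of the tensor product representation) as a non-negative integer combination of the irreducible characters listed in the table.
chi_2 tensor chi_0 = chi_2 (all other irreducibles have multiplicity 0).

Justification: The character of a tensor product is the pointwise product (chi_2 * chi_0)(C) = chi_2(C) * chi_0(C):
  {0}: (1)*(1), {1}: (I)*(1), {2}: (-1)*(1), {3}: (-I)*(1), {4}: (1)*(1), {5}: (I)*(1), {6}: (-1)*(1), {7}: (-I)*(1)
so (chi_2 * chi_0) takes values
  {0} -> 1, {1} -> I, {2} -> -1, {3} -> -I, {4} -> 1, {5} -> I, {6} -> -1, {7} -> -I.
Now take the inner product of this character with each irreducible chi from the table, <chi_2*chi_0, chi> = (1/8) sum_C |C| (chi_2*chi_0)(C) conj(chi(C)):
  <chi_2*chi_0, chi_0> = (1/8)[1*(1)*conj(1) + 1*(I)*conj(1) + 1*(-1)*conj(1) + 1*(-I)*conj(1) + 1*(1)*conj(1) + 1*(I)*conj(1) + 1*(-1)*conj(1) + 1*(-I)*conj(1)]
      = (1/8)[(1) + (I) + (-1) + (-I) + (1) + (I) + (-1) + (-I)] = 0/8 = 0
  <chi_2*chi_0, chi_1> = (1/8)[1*(1)*conj(1) + 1*(I)*conj(exp(I*pi/4)) + 1*(-1)*conj(I) + 1*(-I)*conj(exp(3*I*pi/4)) + 1*(1)*conj(-1) + 1*(I)*conj(exp(-3*I*pi/4)) + 1*(-1)*conj(-I) + 1*(-I)*conj(exp(-I*pi/4))]
      = (1/8)[(1) + (exp(I*pi/4)) + (I) + (-exp(-I*pi/4)) + (-1) + (exp(-3*I*pi/4)) + (-I) + (-exp(3*I*pi/4))] = 0/8 = 0
  <chi_2*chi_0, chi_2> = (1/8)[1*(1)*conj(1) + 1*(I)*conj(I) + 1*(-1)*conj(-1) + 1*(-I)*conj(-I) + 1*(1)*conj(1) + 1*(I)*conj(I) + 1*(-1)*conj(-1) + 1*(-I)*conj(-I)]
      = (1/8)[(1) + (1) + (1) + (1) + (1) + (1) + (1) + (1)] = 8/8 = 1
  <chi_2*chi_0, chi_3> = (1/8)[1*(1)*conj(1) + 1*(I)*conj(exp(3*I*pi/4)) + 1*(-1)*conj(-I) + 1*(-I)*conj(exp(I*pi/4)) + 1*(1)*conj(-1) + 1*(I)*conj(exp(-I*pi/4)) + 1*(-1)*conj(I) + 1*(-I)*conj(exp(-3*I*pi/4))]
      = (1/8)[(1) + (exp(-I*pi/4)) + (-I) + (-exp(I*pi/4)) + (-1) + (exp(3*I*pi/4)) + (I) + (-exp(-3*I*pi/4))] = 0/8 = 0
  <chi_2*chi_0, chi_4> = (1/8)[1*(1)*conj(1) + 1*(I)*conj(-1) + 1*(-1)*conj(1) + 1*(-I)*conj(-1) + 1*(1)*conj(1) + 1*(I)*conj(-1) + 1*(-1)*conj(1) + 1*(-I)*conj(-1)]
      = (1/8)[(1) + (-I) + (-1) + (I) + (1) + (-I) + (-1) + (I)] = 0/8 = 0
  <chi_2*chi_0, chi_5> = (1/8)[1*(1)*conj(1) + 1*(I)*conj(exp(-3*I*pi/4)) + 1*(-1)*conj(I) + 1*(-I)*conj(exp(-I*pi/4)) + 1*(1)*conj(-1) + 1*(I)*conj(exp(I*pi/4)) + 1*(-1)*conj(-I) + 1*(-I)*conj(exp(3*I*pi/4))]
      = (1/8)[(1) + (exp(-3*I*pi/4)) + (I) + (-exp(3*I*pi/4)) + (-1) + (exp(I*pi/4)) + (-I) + (-exp(-I*pi/4))] = 0/8 = 0
  <chi_2*chi_0, chi_6> = (1/8)[1*(1)*conj(1) + 1*(I)*conj(-I) + 1*(-1)*conj(-1) + 1*(-I)*conj(I) + 1*(1)*conj(1) + 1*(I)*conj(-I) + 1*(-1)*conj(-1) + 1*(-I)*conj(I)]
      = (1/8)[(1) + (-1) + (1) + (-1) + (1) + (-1) + (1) + (-1)] = 0/8 = 0
  <chi_2*chi_0, chi_7> = (1/8)[1*(1)*conj(1) + 1*(I)*conj(exp(-I*pi/4)) + 1*(-1)*conj(-I) + 1*(-I)*conj(exp(-3*I*pi/4)) + 1*(1)*conj(-1) + 1*(I)*conj(exp(3*I*pi/4)) + 1*(-1)*conj(I) + 1*(-I)*conj(exp(I*pi/4))]
      = (1/8)[(1) + (exp(3*I*pi/4)) + (-I) + (-exp(-3*I*pi/4)) + (-1) + (exp(-I*pi/4)) + (I) + (-exp(I*pi/4))] = 0/8 = 0
(Exp terms are combined using exp(i*s)*conj(exp(i*t)) = exp(i*(s-t)), and sums of them are collapsed using the identity that for every m > 1 the m distinct m-th roots of unity sum to 0, e.g. 1 + exp(2*I*pi/3) + exp(-2*I*pi/3) = 0.)
Hence the multiplicities are chi_2: 1. Dimension check: dim(chi_2)*dim(chi_0) = 1*1 = 1 and sum (mult * dim) = 1*1 = 1.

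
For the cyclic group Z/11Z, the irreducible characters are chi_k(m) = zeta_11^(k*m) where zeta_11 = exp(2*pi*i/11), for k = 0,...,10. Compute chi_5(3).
chi_5(3) = zeta_11^15 = exp(8*I*pi/11)

Why: chi_5(3) = zeta_11^(5*3) = zeta_11^15. Since zeta_11^11 = 1, this equals zeta_11^4 = exp(2*pi*i*4/11) = exp(8*I*pi/11).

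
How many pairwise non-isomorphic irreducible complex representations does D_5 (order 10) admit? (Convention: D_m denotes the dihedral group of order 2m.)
4

Justification: The number of irreducible complex representations of a finite group equals its number of conjugacy classes. D_5 has 4 conjugacy classes ((n+3)/2 for n odd), so D_5 (order 10) has exactly 4 irreducible complex representations.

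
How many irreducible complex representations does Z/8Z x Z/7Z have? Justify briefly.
56

Proof sketch: The number of irreducible complex representations of a finite group equals its number of conjugacy classes. Z/8Z x Z/7Z is abelian of order 56, so every element is its own conjugacy class: 56 classes, so Z/8Z x Z/7Z (order 56) has exactly 56 irreducible complex representations.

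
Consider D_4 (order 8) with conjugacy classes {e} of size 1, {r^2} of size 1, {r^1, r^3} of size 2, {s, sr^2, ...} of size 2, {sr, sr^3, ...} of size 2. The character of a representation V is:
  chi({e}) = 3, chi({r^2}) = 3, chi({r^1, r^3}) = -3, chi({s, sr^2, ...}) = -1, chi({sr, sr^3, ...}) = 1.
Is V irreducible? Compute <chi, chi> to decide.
Not irreducible (reducible): <chi, chi> = 5 > 1.

Derivation: <chi, chi> = (1/|G|) sum_C |C| * |chi(C)|^2 = (1/8)[1*|3|^2 + 1*|3|^2 + 2*|-3|^2 + 2*|-1|^2 + 2*|1|^2]
  = (1/8)[(9) + (9) + (18) + (2) + (2)] = 40/8 = 5.
A character is irreducible iff <chi, chi> = 1, so this representation is reducible.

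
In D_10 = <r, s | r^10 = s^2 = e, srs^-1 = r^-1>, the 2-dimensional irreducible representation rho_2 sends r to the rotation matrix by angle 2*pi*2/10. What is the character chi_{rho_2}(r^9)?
chi_{rho_2}(r^9) = 2*cos(2*pi*2*9/10) = -1/2 + sqrt(5)/2

Reasoning: rho_2(r^9) is rotation by angle 2*pi*2*9/10, whose trace is 2*cos(2*pi*2*9/10) = -1/2 + sqrt(5)/2.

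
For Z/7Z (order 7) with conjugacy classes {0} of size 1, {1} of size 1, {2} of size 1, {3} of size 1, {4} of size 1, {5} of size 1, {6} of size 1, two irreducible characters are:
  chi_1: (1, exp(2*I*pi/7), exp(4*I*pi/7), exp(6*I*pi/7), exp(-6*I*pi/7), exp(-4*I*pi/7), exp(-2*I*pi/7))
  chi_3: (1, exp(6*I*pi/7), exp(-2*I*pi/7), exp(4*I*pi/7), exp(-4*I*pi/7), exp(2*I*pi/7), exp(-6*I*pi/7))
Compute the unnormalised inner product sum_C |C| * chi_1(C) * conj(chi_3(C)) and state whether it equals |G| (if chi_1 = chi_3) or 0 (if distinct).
Sum = 0; so <chi_1, chi_3> = 0 (distinct irreducibles are orthogonal).

Why: Compute term by term over conjugacy classes (|C| * chi_1(C) * conj(chi_3(C))):
  1*(1)*conj(1) + 1*(exp(2*I*pi/7))*conj(exp(6*I*pi/7)) + 1*(exp(4*I*pi/7))*conj(exp(-2*I*pi/7)) + 1*(exp(6*I*pi/7))*conj(exp(4*I*pi/7)) + 1*(exp(-6*I*pi/7))*conj(exp(-4*I*pi/7)) + 1*(exp(-4*I*pi/7))*conj(exp(2*I*pi/7)) + 1*(exp(-2*I*pi/7))*conj(exp(-6*I*pi/7))
  = (1) + (exp(-4*I*pi/7)) + (exp(6*I*pi/7)) + (exp(2*I*pi/7)) + (exp(-2*I*pi/7)) + (exp(-6*I*pi/7)) + (exp(4*I*pi/7))
  = 0.
(Exp terms are combined using exp(i*s)*conj(exp(i*t)) = exp(i*(s-t)), and sums of them are collapsed using the identity that for every m > 1 the m distinct m-th roots of unity sum to 0, e.g. 1 + exp(2*I*pi/3) + exp(-2*I*pi/3) = 0.)
Dividing by |G| = 7 gives 0/7 = 0, matching the row-orthogonality relation <chi_1, chi_3> = [chi_1 = chi_3].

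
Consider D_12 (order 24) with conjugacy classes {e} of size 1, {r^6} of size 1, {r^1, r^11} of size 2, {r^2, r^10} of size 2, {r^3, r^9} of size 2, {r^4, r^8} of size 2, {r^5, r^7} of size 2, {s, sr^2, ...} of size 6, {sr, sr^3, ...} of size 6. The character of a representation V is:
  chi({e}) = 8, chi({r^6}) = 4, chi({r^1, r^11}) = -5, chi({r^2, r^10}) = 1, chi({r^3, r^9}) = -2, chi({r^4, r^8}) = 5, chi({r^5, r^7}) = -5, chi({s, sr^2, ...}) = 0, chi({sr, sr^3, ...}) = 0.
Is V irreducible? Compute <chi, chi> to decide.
Not irreducible (reducible): <chi, chi> = 10 > 1.

Why: <chi, chi> = (1/|G|) sum_C |C| * |chi(C)|^2 = (1/24)[1*|8|^2 + 1*|4|^2 + 2*|-5|^2 + 2*|1|^2 + 2*|-2|^2 + 2*|5|^2 + 2*|-5|^2 + 6*|0|^2 + 6*|0|^2]
  = (1/24)[(64) + (16) + (50) + (2) + (8) + (50) + (50) + (0) + (0)] = 240/24 = 10.
A character is irreducible iff <chi, chi> = 1, so this representation is reducible.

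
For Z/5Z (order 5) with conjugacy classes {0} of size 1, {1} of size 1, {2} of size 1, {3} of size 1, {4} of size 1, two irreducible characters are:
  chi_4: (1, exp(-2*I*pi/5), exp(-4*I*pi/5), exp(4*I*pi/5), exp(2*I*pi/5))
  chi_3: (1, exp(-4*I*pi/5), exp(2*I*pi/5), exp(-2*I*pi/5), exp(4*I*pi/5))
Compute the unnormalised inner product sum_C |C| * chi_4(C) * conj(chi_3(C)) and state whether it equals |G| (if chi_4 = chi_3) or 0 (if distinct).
Sum = 0; so <chi_4, chi_3> = 0 (distinct irreducibles are orthogonal).

Justification: Compute term by term over conjugacy classes (|C| * chi_4(C) * conj(chi_3(C))):
  1*(1)*conj(1) + 1*(exp(-2*I*pi/5))*conj(exp(-4*I*pi/5)) + 1*(exp(-4*I*pi/5))*conj(exp(2*I*pi/5)) + 1*(exp(4*I*pi/5))*conj(exp(-2*I*pi/5)) + 1*(exp(2*I*pi/5))*conj(exp(4*I*pi/5))
  = (1) + (exp(2*I*pi/5)) + (exp(4*I*pi/5)) + (exp(-4*I*pi/5)) + (exp(-2*I*pi/5))
  = 0.
(Exp terms are combined using exp(i*s)*conj(exp(i*t)) = exp(i*(s-t)), and sums of them are collapsed using the identity that for every m > 1 the m distinct m-th roots of unity sum to 0, e.g. 1 + exp(2*I*pi/3) + exp(-2*I*pi/3) = 0.)
Dividing by |G| = 5 gives 0/5 = 0, matching the row-orthogonality relation <chi_4, chi_3> = [chi_4 = chi_3].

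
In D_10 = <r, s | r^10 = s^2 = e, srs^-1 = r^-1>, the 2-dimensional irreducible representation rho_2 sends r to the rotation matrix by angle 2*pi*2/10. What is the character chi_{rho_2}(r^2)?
chi_{rho_2}(r^2) = 2*cos(2*pi*2*2/10) = -sqrt(5)/2 - 1/2

Proof sketch: rho_2(r^2) is rotation by angle 2*pi*2*2/10, whose trace is 2*cos(2*pi*2*2/10) = -sqrt(5)/2 - 1/2.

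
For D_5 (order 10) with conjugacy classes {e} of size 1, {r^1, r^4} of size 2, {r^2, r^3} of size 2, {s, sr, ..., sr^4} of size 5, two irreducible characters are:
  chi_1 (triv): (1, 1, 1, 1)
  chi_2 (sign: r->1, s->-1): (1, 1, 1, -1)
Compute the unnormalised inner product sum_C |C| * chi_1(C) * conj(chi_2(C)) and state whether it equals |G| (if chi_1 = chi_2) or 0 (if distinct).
Sum = 0; so <chi_1, chi_2> = 0 (distinct irreducibles are orthogonal).

Details: Compute term by term over conjugacy classes (|C| * chi_1(C) * conj(chi_2(C))):
  1*(1)*conj(1) + 2*(1)*conj(1) + 2*(1)*conj(1) + 5*(1)*conj(-1)
  = (1) + (2) + (2) + (-5)
  = 0.
Dividing by |G| = 10 gives 0/10 = 0, matching the row-orthogonality relation <chi_1, chi_2> = [chi_1 = chi_2].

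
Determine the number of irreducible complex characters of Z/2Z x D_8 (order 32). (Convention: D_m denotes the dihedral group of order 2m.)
14

Proof sketch: The number of irreducible complex representations of a finite group equals its number of conjugacy classes. For a direct product, #classes(G x H) = #classes(G) * #classes(H). Z/2Z has 2 classes (abelian), D_8 has 7 classes, so 2 * 7 = 14, so Z/2Z x D_8 (order 32) has exactly 14 irreducible complex representations.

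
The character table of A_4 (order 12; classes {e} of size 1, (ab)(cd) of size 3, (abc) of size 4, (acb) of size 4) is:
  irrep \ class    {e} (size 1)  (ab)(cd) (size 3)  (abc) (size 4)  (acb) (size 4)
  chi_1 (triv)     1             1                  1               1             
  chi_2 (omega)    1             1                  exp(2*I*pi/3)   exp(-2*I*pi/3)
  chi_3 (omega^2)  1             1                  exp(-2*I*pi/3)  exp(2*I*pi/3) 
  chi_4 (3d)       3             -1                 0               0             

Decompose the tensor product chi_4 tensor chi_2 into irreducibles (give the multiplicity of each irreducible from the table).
chi_4 tensor chi_2 = chi_4 (all other irreducibles have multiplicity 0).

Argument: The character of a tensor product is the pointwise product (chi_4 * chi_2)(C) = chi_4(C) * chi_2(C):
  {e}: (3)*(1), (ab)(cd): (-1)*(1), (abc): (0)*(exp(2*I*pi/3)), (acb): (0)*(exp(-2*I*pi/3))
so (chi_4 * chi_2) takes values
  {e} -> 3, (ab)(cd) -> -1, (abc) -> 0, (acb) -> 0.
Now take the inner product of this character with each irreducible chi from the table, <chi_4*chi_2, chi> = (1/12) sum_C |C| (chi_4*chi_2)(C) conj(chi(C)):
  <chi_4*chi_2, chi_1> = (1/12)[1*(3)*conj(1) + 3*(-1)*conj(1) + 4*(0)*conj(1) + 4*(0)*conj(1)]
      = (1/12)[(3) + (-3) + (0) + (0)] = 0/12 = 0
  <chi_4*chi_2, chi_2> = (1/12)[1*(3)*conj(1) + 3*(-1)*conj(1) + 4*(0)*conj(exp(2*I*pi/3)) + 4*(0)*conj(exp(-2*I*pi/3))]
      = (1/12)[(3) + (-3) + (0) + (0)] = 0/12 = 0
  <chi_4*chi_2, chi_3> = (1/12)[1*(3)*conj(1) + 3*(-1)*conj(1) + 4*(0)*conj(exp(-2*I*pi/3)) + 4*(0)*conj(exp(2*I*pi/3))]
      = (1/12)[(3) + (-3) + (0) + (0)] = 0/12 = 0
  <chi_4*chi_2, chi_4> = (1/12)[1*(3)*conj(3) + 3*(-1)*conj(-1) + 4*(0)*conj(0) + 4*(0)*conj(0)]
      = (1/12)[(9) + (3) + (0) + (0)] = 12/12 = 1
(Exp terms are combined using exp(i*s)*conj(exp(i*t)) = exp(i*(s-t)), and sums of them are collapsed using the identity that for every m > 1 the m distinct m-th roots of unity sum to 0, e.g. 1 + exp(2*I*pi/3) + exp(-2*I*pi/3) = 0.)
Hence the multiplicities are chi_4: 1. Dimension check: dim(chi_4)*dim(chi_2) = 3*1 = 3 and sum (mult * dim) = 1*3 = 3.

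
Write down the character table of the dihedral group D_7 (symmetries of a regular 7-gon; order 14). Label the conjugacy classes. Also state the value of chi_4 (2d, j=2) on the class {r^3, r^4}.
Conjugacy classes: {e} of size 1, {r^1, r^6} of size 2, {r^2, r^5} of size 2, {r^3, r^4} of size 2, {s, sr, ..., sr^6} of size 7.
Character table:
  irrep \ class              {e} (size 1)  {r^1, r^6} (size 2)  {r^2, r^5} (size 2)  {r^3, r^4} (size 2)  {s, sr, ..., sr^6} (size 7)
  chi_1 (triv)               1             1                    1                    1                    1                          
  chi_2 (sign: r->1, s->-1)  1             1                    1                    1                    -1                         
  chi_3 (2d, j=1)            2             2*cos(2*pi/7)        -2*cos(3*pi/7)       -2*cos(pi/7)         0                          
  chi_4 (2d, j=2)            2             -2*cos(3*pi/7)       -2*cos(pi/7)         2*cos(2*pi/7)        0                          
  chi_5 (2d, j=3)            2             -2*cos(pi/7)         2*cos(2*pi/7)        -2*cos(3*pi/7)       0                          

Spot check: chi_4 (2d, j=2) on {r^3, r^4} = 2*cos(2*pi/7).

Reasoning: D_7 has order 2*7 = 14 with 5 conjugacy classes, hence 5 irreducibles. Sum of squared dims 1 + 1 + 4 + 4 + 4 = 14 = |G|. Linear characters come from the abelianisation; the 2-dimensional irreps have character r^k -> 2*cos(2*pi*j*k/7), reflections -> 0.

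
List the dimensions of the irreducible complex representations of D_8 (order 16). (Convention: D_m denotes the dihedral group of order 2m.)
Dimensions: 1, 1, 1, 1, 2, 2, 2

Derivation: There are 7 irreducibles (= number of conjugacy classes). Their dimensions d_i satisfy sum d_i^2 = |G| = 16: 1 + 1 + 1 + 1 + 4 + 4 + 4 = 16.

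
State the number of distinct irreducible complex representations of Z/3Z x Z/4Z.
12

Argument: The number of irreducible complex representations of a finite group equals its number of conjugacy classes. Z/3Z x Z/4Z is abelian of order 12, so every element is its own conjugacy class: 12 classes, so Z/3Z x Z/4Z (order 12) has exactly 12 irreducible complex representations.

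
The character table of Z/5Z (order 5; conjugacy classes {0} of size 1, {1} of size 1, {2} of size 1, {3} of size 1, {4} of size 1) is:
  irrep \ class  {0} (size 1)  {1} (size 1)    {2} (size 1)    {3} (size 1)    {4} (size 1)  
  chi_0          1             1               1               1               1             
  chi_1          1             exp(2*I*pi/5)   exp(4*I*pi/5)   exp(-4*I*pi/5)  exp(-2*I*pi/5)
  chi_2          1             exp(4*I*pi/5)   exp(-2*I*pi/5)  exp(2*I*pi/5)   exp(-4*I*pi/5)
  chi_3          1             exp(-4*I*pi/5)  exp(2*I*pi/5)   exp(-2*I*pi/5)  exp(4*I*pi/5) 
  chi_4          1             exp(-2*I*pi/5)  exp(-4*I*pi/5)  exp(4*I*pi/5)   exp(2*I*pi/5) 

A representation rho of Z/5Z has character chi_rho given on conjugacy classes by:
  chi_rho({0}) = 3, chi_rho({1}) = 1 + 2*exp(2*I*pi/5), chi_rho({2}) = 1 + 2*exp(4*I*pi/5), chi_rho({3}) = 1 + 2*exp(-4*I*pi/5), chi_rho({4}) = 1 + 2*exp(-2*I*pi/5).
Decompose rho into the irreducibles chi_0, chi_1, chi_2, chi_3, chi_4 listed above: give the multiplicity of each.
Multiplicities: chi_0: 1, chi_1: 2, chi_2: 0, chi_3: 0, chi_4: 0.

Use <chi_rho, chi> = (1/|G|) sum_C |C| * chi_rho(C) * conj(chi(C)) with |G| = 5 for each irreducible chi in the table:
  <chi_rho, chi_0> = (1/5)[1*(3)*conj(1) + 1*(1 + 2*exp(2*I*pi/5))*conj(1) + 1*(1 + 2*exp(4*I*pi/5))*conj(1) + 1*(1 + 2*exp(-4*I*pi/5))*conj(1) + 1*(1 + 2*exp(-2*I*pi/5))*conj(1)]
      = (1/5)[(3) + (1 + 2*exp(2*I*pi/5)) + (1 + 2*exp(4*I*pi/5)) + (1 + 2*exp(-4*I*pi/5)) + (1 + 2*exp(-2*I*pi/5))] = 5/5 = 1
  <chi_rho, chi_1> = (1/5)[1*(3)*conj(1) + 1*(1 + 2*exp(2*I*pi/5))*conj(exp(2*I*pi/5)) + 1*(1 + 2*exp(4*I*pi/5))*conj(exp(4*I*pi/5)) + 1*(1 + 2*exp(-4*I*pi/5))*conj(exp(-4*I*pi/5)) + 1*(1 + 2*exp(-2*I*pi/5))*conj(exp(-2*I*pi/5))]
      = (1/5)[(3) + (2 + exp(-2*I*pi/5)) + (2 + exp(-4*I*pi/5)) + (2 + exp(4*I*pi/5)) + (2 + exp(2*I*pi/5))] = 10/5 = 2
  <chi_rho, chi_2> = (1/5)[1*(3)*conj(1) + 1*(1 + 2*exp(2*I*pi/5))*conj(exp(4*I*pi/5)) + 1*(1 + 2*exp(4*I*pi/5))*conj(exp(-2*I*pi/5)) + 1*(1 + 2*exp(-4*I*pi/5))*conj(exp(2*I*pi/5)) + 1*(1 + 2*exp(-2*I*pi/5))*conj(exp(-4*I*pi/5))]
      = (1/5)[(3) + (2*exp(-2*I*pi/5) + exp(-4*I*pi/5)) + (2*exp(-4*I*pi/5) + exp(2*I*pi/5)) + (exp(-2*I*pi/5) + 2*exp(4*I*pi/5)) + (exp(4*I*pi/5) + 2*exp(2*I*pi/5))] = 0/5 = 0
  <chi_rho, chi_3> = (1/5)[1*(3)*conj(1) + 1*(1 + 2*exp(2*I*pi/5))*conj(exp(-4*I*pi/5)) + 1*(1 + 2*exp(4*I*pi/5))*conj(exp(2*I*pi/5)) + 1*(1 + 2*exp(-4*I*pi/5))*conj(exp(-2*I*pi/5)) + 1*(1 + 2*exp(-2*I*pi/5))*conj(exp(4*I*pi/5))]
      = (1/5)[(3) + (2*exp(-4*I*pi/5) + exp(4*I*pi/5)) + (exp(-2*I*pi/5) + 2*exp(2*I*pi/5)) + (2*exp(-2*I*pi/5) + exp(2*I*pi/5)) + (exp(-4*I*pi/5) + 2*exp(4*I*pi/5))] = 0/5 = 0
  <chi_rho, chi_4> = (1/5)[1*(3)*conj(1) + 1*(1 + 2*exp(2*I*pi/5))*conj(exp(-2*I*pi/5)) + 1*(1 + 2*exp(4*I*pi/5))*conj(exp(-4*I*pi/5)) + 1*(1 + 2*exp(-4*I*pi/5))*conj(exp(4*I*pi/5)) + 1*(1 + 2*exp(-2*I*pi/5))*conj(exp(2*I*pi/5))]
      = (1/5)[(3) + (exp(2*I*pi/5) + 2*exp(4*I*pi/5)) + (2*exp(-2*I*pi/5) + exp(4*I*pi/5)) + (exp(-4*I*pi/5) + 2*exp(2*I*pi/5)) + (2*exp(-4*I*pi/5) + exp(-2*I*pi/5))] = 0/5 = 0
(Exp terms are combined using exp(i*s)*conj(exp(i*t)) = exp(i*(s-t)), and sums of them are collapsed using the identity that for every m > 1 the m distinct m-th roots of unity sum to 0, e.g. 1 + exp(2*I*pi/3) + exp(-2*I*pi/3) = 0.)
Dimension check: dim(rho) = sum (mult * dim) = 1*1 + 2*1 + 0*1 + 0*1 + 0*1 = 3 = chi_rho(e) = 3.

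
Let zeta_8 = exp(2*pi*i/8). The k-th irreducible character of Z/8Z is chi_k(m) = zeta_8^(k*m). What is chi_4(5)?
chi_4(5) = zeta_8^20 = -1

Details: chi_4(5) = zeta_8^(4*5) = zeta_8^20. Since zeta_8^8 = 1, this equals zeta_8^4 = exp(2*pi*i*4/8) = -1.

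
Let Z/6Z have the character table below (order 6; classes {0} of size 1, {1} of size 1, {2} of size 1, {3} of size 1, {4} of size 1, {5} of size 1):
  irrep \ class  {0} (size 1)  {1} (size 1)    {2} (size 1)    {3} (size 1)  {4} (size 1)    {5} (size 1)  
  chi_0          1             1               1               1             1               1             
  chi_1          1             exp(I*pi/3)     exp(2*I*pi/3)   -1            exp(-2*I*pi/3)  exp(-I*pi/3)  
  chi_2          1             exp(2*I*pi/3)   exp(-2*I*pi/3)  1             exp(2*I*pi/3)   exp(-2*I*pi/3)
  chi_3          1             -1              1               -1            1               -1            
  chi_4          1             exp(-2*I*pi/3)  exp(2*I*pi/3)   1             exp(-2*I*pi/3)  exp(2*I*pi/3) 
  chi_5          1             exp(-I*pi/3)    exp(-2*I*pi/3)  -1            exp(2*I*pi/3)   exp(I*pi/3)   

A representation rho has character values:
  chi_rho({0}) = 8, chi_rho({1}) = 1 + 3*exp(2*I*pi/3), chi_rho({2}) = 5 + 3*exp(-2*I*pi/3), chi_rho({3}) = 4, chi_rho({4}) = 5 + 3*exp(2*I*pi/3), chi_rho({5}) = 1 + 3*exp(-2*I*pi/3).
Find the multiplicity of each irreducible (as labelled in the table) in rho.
Multiplicities: chi_0: 3, chi_1: 0, chi_2: 3, chi_3: 2, chi_4: 0, chi_5: 0.

Argument: Use <chi_rho, chi> = (1/|G|) sum_C |C| * chi_rho(C) * conj(chi(C)) with |G| = 6 for each irreducible chi in the table:
  <chi_rho, chi_0> = (1/6)[1*(8)*conj(1) + 1*(1 + 3*exp(2*I*pi/3))*conj(1) + 1*(5 + 3*exp(-2*I*pi/3))*conj(1) + 1*(4)*conj(1) + 1*(5 + 3*exp(2*I*pi/3))*conj(1) + 1*(1 + 3*exp(-2*I*pi/3))*conj(1)]
      = (1/6)[(8) + (1 + 3*exp(2*I*pi/3)) + (5 + 3*exp(-2*I*pi/3)) + (4) + (5 + 3*exp(2*I*pi/3)) + (1 + 3*exp(-2*I*pi/3))] = 18/6 = 3
  <chi_rho, chi_1> = (1/6)[1*(8)*conj(1) + 1*(1 + 3*exp(2*I*pi/3))*conj(exp(I*pi/3)) + 1*(5 + 3*exp(-2*I*pi/3))*conj(exp(2*I*pi/3)) + 1*(4)*conj(-1) + 1*(5 + 3*exp(2*I*pi/3))*conj(exp(-2*I*pi/3)) + 1*(1 + 3*exp(-2*I*pi/3))*conj(exp(-I*pi/3))]
      = (1/6)[(8) + (exp(-I*pi/3) + 3*exp(I*pi/3)) + (5*exp(-2*I*pi/3) + 3*exp(2*I*pi/3)) + (-4) + (3*exp(-2*I*pi/3) + 5*exp(2*I*pi/3)) + (3*exp(-I*pi/3) + exp(I*pi/3))] = 0/6 = 0
  <chi_rho, chi_2> = (1/6)[1*(8)*conj(1) + 1*(1 + 3*exp(2*I*pi/3))*conj(exp(2*I*pi/3)) + 1*(5 + 3*exp(-2*I*pi/3))*conj(exp(-2*I*pi/3)) + 1*(4)*conj(1) + 1*(5 + 3*exp(2*I*pi/3))*conj(exp(2*I*pi/3)) + 1*(1 + 3*exp(-2*I*pi/3))*conj(exp(-2*I*pi/3))]
      = (1/6)[(8) + (3 + exp(-2*I*pi/3)) + (3 + 5*exp(2*I*pi/3)) + (4) + (3 + 5*exp(-2*I*pi/3)) + (3 + exp(2*I*pi/3))] = 18/6 = 3
  <chi_rho, chi_3> = (1/6)[1*(8)*conj(1) + 1*(1 + 3*exp(2*I*pi/3))*conj(-1) + 1*(5 + 3*exp(-2*I*pi/3))*conj(1) + 1*(4)*conj(-1) + 1*(5 + 3*exp(2*I*pi/3))*conj(1) + 1*(1 + 3*exp(-2*I*pi/3))*conj(-1)]
      = (1/6)[(8) + (-1 - 3*exp(2*I*pi/3)) + (5 + 3*exp(-2*I*pi/3)) + (-4) + (5 + 3*exp(2*I*pi/3)) + (-1 - 3*exp(-2*I*pi/3))] = 12/6 = 2
  <chi_rho, chi_4> = (1/6)[1*(8)*conj(1) + 1*(1 + 3*exp(2*I*pi/3))*conj(exp(-2*I*pi/3)) + 1*(5 + 3*exp(-2*I*pi/3))*conj(exp(2*I*pi/3)) + 1*(4)*conj(1) + 1*(5 + 3*exp(2*I*pi/3))*conj(exp(-2*I*pi/3)) + 1*(1 + 3*exp(-2*I*pi/3))*conj(exp(2*I*pi/3))]
      = (1/6)[(8) + (3*exp(-2*I*pi/3) + exp(2*I*pi/3)) + (5*exp(-2*I*pi/3) + 3*exp(2*I*pi/3)) + (4) + (3*exp(-2*I*pi/3) + 5*exp(2*I*pi/3)) + (exp(-2*I*pi/3) + 3*exp(2*I*pi/3))] = 0/6 = 0
  <chi_rho, chi_5> = (1/6)[1*(8)*conj(1) + 1*(1 + 3*exp(2*I*pi/3))*conj(exp(-I*pi/3)) + 1*(5 + 3*exp(-2*I*pi/3))*conj(exp(-2*I*pi/3)) + 1*(4)*conj(-1) + 1*(5 + 3*exp(2*I*pi/3))*conj(exp(2*I*pi/3)) + 1*(1 + 3*exp(-2*I*pi/3))*conj(exp(I*pi/3))]
      = (1/6)[(8) + (-3 + exp(I*pi/3)) + (3 + 5*exp(2*I*pi/3)) + (-4) + (3 + 5*exp(-2*I*pi/3)) + (-3 + exp(-I*pi/3))] = 0/6 = 0
(Exp terms are combined using exp(i*s)*conj(exp(i*t)) = exp(i*(s-t)), and sums of them are collapsed using the identity that for every m > 1 the m distinct m-th roots of unity sum to 0, e.g. 1 + exp(2*I*pi/3) + exp(-2*I*pi/3) = 0.)
Dimension check: dim(rho) = sum (mult * dim) = 3*1 + 0*1 + 3*1 + 2*1 + 0*1 + 0*1 = 8 = chi_rho(e) = 8.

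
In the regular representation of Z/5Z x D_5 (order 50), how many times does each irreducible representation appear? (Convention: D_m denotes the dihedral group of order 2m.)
Each irreducible V_i of dimension d_i appears with multiplicity d_i, i.e. rho_reg = (direct sum over all irreducibles V_i) d_i V_i. The irreducible dimensions for Z/5Z x D_5 are 1, 1, 1, 1, 1, 1, 1, 1, 1, 1, 2, 2, 2, 2, 2, 2, 2, 2, 2, 2: 10 irreducibles of dimension 1, each with multiplicity 1; 10 irreducibles of dimension 2, each with multiplicity 2. Total dimension 10*1*1 + 10*2*2 = 50 = |G|.

Argument: General theorem: in the regular representation of a finite group G, each irreducible appears with multiplicity equal to its dimension. Check: dim(rho_reg) = sum d_i^2 = 1 + 1 + 1 + 1 + 1 + 1 + 1 + 1 + 1 + 1 + 4 + 4 + 4 + 4 + 4 + 4 + 4 + 4 + 4 + 4 = 50 = |G|.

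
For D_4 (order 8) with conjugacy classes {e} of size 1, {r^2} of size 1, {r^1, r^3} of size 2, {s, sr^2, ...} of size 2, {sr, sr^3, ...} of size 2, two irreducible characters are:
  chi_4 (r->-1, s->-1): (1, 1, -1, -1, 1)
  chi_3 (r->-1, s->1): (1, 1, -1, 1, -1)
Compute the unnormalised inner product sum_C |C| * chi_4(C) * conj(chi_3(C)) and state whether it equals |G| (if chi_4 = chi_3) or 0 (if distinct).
Sum = 0; so <chi_4, chi_3> = 0 (distinct irreducibles are orthogonal).

Working: Compute term by term over conjugacy classes (|C| * chi_4(C) * conj(chi_3(C))):
  1*(1)*conj(1) + 1*(1)*conj(1) + 2*(-1)*conj(-1) + 2*(-1)*conj(1) + 2*(1)*conj(-1)
  = (1) + (1) + (2) + (-2) + (-2)
  = 0.
Dividing by |G| = 8 gives 0/8 = 0, matching the row-orthogonality relation <chi_4, chi_3> = [chi_4 = chi_3].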